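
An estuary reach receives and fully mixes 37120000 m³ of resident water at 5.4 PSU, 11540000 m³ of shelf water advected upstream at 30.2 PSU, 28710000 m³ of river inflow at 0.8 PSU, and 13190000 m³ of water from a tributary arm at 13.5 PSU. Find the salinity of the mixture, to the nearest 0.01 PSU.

Conserving salt mass:
salt = 37,120,000×5.4 + 11,540,000×30.2 + 28,710,000×0.8 + 13,190,000×13.5 = 200,448,000 + 348,508,000 + 22,968,000 + 178,065,000 = 749,989,000
volume = 37,120,000 + 11,540,000 + 28,710,000 + 13,190,000 = 90,560,000 m³
S = 749,989,000 / 90,560,000 = 8.2817 PSU

8.28 PSU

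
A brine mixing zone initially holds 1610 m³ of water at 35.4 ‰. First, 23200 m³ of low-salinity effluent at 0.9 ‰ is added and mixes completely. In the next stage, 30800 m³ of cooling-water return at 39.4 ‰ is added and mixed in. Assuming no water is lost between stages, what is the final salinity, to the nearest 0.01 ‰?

By conservation of dissolved salt,
Initial salt = 1,610×35.4 = 56,994
After stage 1: salt = 56,994 + 23,200×0.9 = 77,874; volume = 24,810 m³; S = 3.139 ‰
After stage 2: salt = 77,874 + 30,800×39.4 = 1,291,394; volume = 55,610 m³
S = 1,291,394 / 55,610 = 23.2223 ‰

23.22 ‰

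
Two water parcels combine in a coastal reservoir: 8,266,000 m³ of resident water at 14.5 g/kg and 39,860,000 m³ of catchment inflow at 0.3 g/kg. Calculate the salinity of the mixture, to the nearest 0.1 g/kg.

2.7 g/kg

By conservation of dissolved salt,
salt = 8,266,000×14.5 + 39,860,000×0.3 = 119,857,000 + 11,958,000 = 131,815,000
volume = 8,266,000 + 39,860,000 = 48,126,000 m³
S = 131,815,000 / 48,126,000 = 2.739 g/kg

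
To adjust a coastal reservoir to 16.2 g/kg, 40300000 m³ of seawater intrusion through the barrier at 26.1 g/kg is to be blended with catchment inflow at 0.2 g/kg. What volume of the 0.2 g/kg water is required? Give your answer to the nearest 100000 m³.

24900000 m³

Salt balance: 40,300,000×26.1 + V×0.2 = (40,300,000+V)×16.2
1,051,830,000 + 0.2V = 652,860,000 + 16.2V
398,970,000 = 16V
V = 24,935,625 m³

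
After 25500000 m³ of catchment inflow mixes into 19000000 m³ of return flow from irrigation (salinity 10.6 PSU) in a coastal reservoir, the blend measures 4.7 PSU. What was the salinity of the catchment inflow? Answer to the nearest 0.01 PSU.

Salt balance: 19,000,000×10.6 + 25,500,000×S = 44,500,000×4.7
201,400,000 + 25,500,000·S = 209,150,000
S = (209,150,000 − 201,400,000) / 25,500,000 = 0.3039 PSU

0.30 PSU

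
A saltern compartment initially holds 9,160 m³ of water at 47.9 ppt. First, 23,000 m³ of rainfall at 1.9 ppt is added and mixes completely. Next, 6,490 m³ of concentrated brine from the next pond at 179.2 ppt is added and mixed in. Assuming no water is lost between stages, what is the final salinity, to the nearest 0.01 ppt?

Conserving salt mass:
Initial salt = 9,160×47.9 = 438,764
After stage 1: salt = 438,764 + 23,000×1.9 = 482,464; volume = 32,160 m³; S = 15.002 ppt
After stage 2: salt = 482,464 + 6,490×179.2 = 1,645,472; volume = 38,650 m³
S = 1,645,472 / 38,650 = 42.5737 ppt

42.57 ppt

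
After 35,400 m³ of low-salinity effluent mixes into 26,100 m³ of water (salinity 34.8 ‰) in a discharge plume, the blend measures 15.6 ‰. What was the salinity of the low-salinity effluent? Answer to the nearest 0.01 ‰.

1.44 ‰

Salt balance: 26,100×34.8 + 35,400×S = 61,500×15.6
908,280 + 35,400·S = 959,400
S = (959,400 − 908,280) / 35,400 = 1.4441 ‰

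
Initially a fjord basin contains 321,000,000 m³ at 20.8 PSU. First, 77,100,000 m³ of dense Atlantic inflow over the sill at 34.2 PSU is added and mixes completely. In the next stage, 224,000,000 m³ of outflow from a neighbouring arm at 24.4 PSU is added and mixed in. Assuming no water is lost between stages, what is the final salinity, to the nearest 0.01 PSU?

Weighted by volume,
Initial salt = 321,000,000×20.8 = 6,676,800,000
After stage 1: salt = 6,676,800,000 + 77,100,000×34.2 = 9,313,620,000; volume = 398,100,000 m³; S = 23.395 PSU
After stage 2: salt = 9,313,620,000 + 224,000,000×24.4 = 14,779,220,000; volume = 622,100,000 m³
S = 14,779,220,000 / 622,100,000 = 23.757 PSU

23.76 PSU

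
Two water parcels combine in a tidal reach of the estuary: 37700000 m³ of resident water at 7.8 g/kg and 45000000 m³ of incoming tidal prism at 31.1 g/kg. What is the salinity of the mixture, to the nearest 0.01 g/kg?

20.48 g/kg

Mass of salt is conserved:
salt = 37,700,000×7.8 + 45,000,000×31.1 = 294,060,000 + 1,399,500,000 = 1,693,560,000
volume = 37,700,000 + 45,000,000 = 82,700,000 m³
S = 1,693,560,000 / 82,700,000 = 20.4784 g/kg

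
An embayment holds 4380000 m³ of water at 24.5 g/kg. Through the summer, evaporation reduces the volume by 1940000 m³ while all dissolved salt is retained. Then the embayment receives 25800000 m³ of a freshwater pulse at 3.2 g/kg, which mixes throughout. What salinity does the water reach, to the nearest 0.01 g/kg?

After evaporation: salt = 4,380,000×24.5 = 107,310,000; volume = 4,380,000 − 1,940,000 = 2,440,000 m³
After mixing: salt = 107,310,000 + 25,800,000×3.2 = 189,870,000; volume = 2,440,000 + 25,800,000 = 28,240,000 m³
S = 189,870,000 / 28,240,000 = 6.7234 g/kg

6.72 g/kg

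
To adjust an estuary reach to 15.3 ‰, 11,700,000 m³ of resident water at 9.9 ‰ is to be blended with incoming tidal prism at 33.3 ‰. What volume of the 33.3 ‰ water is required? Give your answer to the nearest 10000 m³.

Salt balance: 11,700,000×9.9 + V×33.3 = (11,700,000+V)×15.3
115,830,000 + 33.3V = 179,010,000 + 15.3V
63,180,000 = 18V
V = 3,510,000 m³

3510000 m³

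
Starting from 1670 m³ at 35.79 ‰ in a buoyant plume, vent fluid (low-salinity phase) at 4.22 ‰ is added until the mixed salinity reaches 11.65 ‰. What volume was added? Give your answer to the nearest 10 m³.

5430 m³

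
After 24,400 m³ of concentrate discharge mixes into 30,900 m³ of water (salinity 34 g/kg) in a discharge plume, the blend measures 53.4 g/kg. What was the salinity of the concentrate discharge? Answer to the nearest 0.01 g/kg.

Salt balance: 30,900×34 + 24,400×S = 55,300×53.4
1,050,600 + 24,400·S = 2,953,020
S = (2,953,020 − 1,050,600) / 24,400 = 77.968 g/kg

77.97 g/kg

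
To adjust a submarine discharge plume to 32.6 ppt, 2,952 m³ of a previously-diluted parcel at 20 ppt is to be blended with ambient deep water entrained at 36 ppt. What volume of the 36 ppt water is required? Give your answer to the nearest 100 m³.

Salt balance: 2,952×20 + V×36 = (2,952+V)×32.6
59,040 + 36V = 96,235.2 + 32.6V
37,195.2 = 3.4V
V = 10,939.76 m³

10900 m³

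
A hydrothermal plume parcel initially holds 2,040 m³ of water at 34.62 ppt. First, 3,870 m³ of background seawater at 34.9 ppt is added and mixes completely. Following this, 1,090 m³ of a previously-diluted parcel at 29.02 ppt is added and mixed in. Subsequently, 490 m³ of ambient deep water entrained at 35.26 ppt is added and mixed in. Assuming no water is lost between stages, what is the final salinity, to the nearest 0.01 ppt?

Conserving salt mass:
Initial salt = 2,040×34.62 = 70,624.8
After stage 1: salt = 70,624.8 + 3,870×34.9 = 205,687.8; volume = 5,910 m³; S = 34.803 ppt
After stage 2: salt = 205,687.8 + 1,090×29.02 = 237,319.6; volume = 7,000 m³; S = 33.903 ppt
After stage 3: salt = 237,319.6 + 490×35.26 = 254,597; volume = 7,490 m³
S = 254,597 / 7,490 = 33.9916 ppt

33.99 ppt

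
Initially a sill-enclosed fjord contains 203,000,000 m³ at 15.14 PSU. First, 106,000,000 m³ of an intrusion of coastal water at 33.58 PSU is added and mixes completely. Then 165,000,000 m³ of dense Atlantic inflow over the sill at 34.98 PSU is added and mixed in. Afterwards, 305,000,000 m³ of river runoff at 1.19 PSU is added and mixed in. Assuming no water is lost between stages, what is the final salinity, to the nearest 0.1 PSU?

Conserving salt mass:
Initial salt = 203,000,000×15.14 = 3,073,420,000
After stage 1: salt = 3,073,420,000 + 106,000,000×33.58 = 6,632,900,000; volume = 309,000,000 m³; S = 21.466 PSU
After stage 2: salt = 6,632,900,000 + 165,000,000×34.98 = 12,404,600,000; volume = 474,000,000 m³; S = 26.17 PSU
After stage 3: salt = 12,404,600,000 + 305,000,000×1.19 = 12,767,550,000; volume = 779,000,000 m³
S = 12,767,550,000 / 779,000,000 = 16.3897 PSU

16.4 PSU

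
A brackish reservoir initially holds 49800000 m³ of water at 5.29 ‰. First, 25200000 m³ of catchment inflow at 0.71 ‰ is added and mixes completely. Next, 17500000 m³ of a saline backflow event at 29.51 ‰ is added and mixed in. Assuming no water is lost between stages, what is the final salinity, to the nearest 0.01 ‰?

Weighted by volume,
Initial salt = 49,800,000×5.29 = 263,442,000
After stage 1: salt = 263,442,000 + 25,200,000×0.71 = 281,334,000; volume = 75,000,000 m³; S = 3.751 ‰
After stage 2: salt = 281,334,000 + 17,500,000×29.51 = 797,759,000; volume = 92,500,000 m³
S = 797,759,000 / 92,500,000 = 8.6244 ‰

8.62 ‰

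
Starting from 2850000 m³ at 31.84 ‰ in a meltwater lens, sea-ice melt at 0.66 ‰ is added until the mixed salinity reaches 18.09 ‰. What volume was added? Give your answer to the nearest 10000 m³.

2250000 m³

Salt balance: 2,850,000×31.84 + V×0.66 = (2,850,000+V)×18.09
90,744,000 + 0.66V = 51,556,500 + 18.09V
39,187,500 = 17.43V
V = 2,248,278.83 m³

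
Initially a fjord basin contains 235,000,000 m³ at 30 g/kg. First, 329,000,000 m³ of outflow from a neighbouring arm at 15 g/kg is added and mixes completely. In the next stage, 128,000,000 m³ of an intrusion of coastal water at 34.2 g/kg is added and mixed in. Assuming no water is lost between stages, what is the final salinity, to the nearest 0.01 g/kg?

Salt balance:
Initial salt = 235,000,000×30 = 7,050,000,000
After stage 1: salt = 7,050,000,000 + 329,000,000×15 = 11,985,000,000; volume = 564,000,000 m³; S = 21.25 g/kg
After stage 2: salt = 11,985,000,000 + 128,000,000×34.2 = 16,362,600,000; volume = 692,000,000 m³
S = 16,362,600,000 / 692,000,000 = 23.6454 g/kg

23.65 g/kg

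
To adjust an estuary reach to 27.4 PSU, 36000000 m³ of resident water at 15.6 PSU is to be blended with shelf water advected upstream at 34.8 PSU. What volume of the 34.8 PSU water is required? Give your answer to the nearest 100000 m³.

Salt balance: 36,000,000×15.6 + V×34.8 = (36,000,000+V)×27.4
561,600,000 + 34.8V = 986,400,000 + 27.4V
424,800,000 = 7.4V
V = 57,405,405.41 m³

57400000 m³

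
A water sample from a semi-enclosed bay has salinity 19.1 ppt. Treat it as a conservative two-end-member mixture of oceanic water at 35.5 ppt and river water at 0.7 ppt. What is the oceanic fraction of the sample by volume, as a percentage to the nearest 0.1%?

Let g be the oceanic fraction. Salt balance per unit volume:
g×35.5 + (1−g)×0.7 = 19.1
g = (19.1 − 0.7) / (35.5 − 0.7) = 18.4/34.8 = 0.5287

52.9%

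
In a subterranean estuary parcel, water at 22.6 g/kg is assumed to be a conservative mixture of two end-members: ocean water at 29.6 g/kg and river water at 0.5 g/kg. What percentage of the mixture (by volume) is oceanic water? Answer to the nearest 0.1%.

75.9%

Let g be the oceanic fraction. Salt balance per unit volume:
g×29.6 + (1−g)×0.5 = 22.6
g = (22.6 − 0.5) / (29.6 − 0.5) = 22.1/29.1 = 0.7595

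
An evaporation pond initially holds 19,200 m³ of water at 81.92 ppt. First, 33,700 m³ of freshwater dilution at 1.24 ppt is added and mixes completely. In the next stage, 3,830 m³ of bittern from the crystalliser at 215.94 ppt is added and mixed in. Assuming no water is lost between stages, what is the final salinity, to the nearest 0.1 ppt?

43.0 ppt

Mass of salt is conserved:
Initial salt = 19,200×81.92 = 1,572,864
After stage 1: salt = 1,572,864 + 33,700×1.24 = 1,614,652; volume = 52,900 m³; S = 30.523 ppt
After stage 2: salt = 1,614,652 + 3,830×215.94 = 2,441,702.2; volume = 56,730 m³
S = 2,441,702.2 / 56,730 = 43.0408 ppt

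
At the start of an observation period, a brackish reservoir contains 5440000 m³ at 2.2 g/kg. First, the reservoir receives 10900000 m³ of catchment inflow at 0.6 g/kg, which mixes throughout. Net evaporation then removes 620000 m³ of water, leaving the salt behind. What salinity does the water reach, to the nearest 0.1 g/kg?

1.2 g/kg

After mixing: salt = 5,440,000×2.2 + 10,900,000×0.6 = 18,508,000; volume = 16,340,000 m³
After evaporation: salt unchanged = 18,508,000; volume = 16,340,000 − 620,000 = 15,720,000 m³
S = 18,508,000 / 15,720,000 = 1.1774 g/kg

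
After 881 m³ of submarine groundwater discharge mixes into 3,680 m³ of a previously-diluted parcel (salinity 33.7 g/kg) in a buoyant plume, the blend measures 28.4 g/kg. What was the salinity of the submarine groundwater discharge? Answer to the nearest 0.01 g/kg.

Salt balance: 3,680×33.7 + 881×S = 4,561×28.4
124,016 + 881·S = 129,532.4
S = (129,532.4 − 124,016) / 881 = 6.2615 g/kg

6.26 g/kg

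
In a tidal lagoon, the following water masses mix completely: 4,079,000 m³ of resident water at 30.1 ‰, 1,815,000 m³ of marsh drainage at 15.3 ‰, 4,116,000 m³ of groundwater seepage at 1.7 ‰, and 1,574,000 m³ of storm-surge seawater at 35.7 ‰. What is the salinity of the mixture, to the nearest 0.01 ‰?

18.45 ‰

Conserving salt mass:
salt = 4,079,000×30.1 + 1,815,000×15.3 + 4,116,000×1.7 + 1,574,000×35.7 = 122,777,900 + 27,769,500 + 6,997,200 + 56,191,800 = 213,736,400
volume = 4,079,000 + 1,815,000 + 4,116,000 + 1,574,000 = 11,584,000 m³
S = 213,736,400 / 11,584,000 = 18.451 ‰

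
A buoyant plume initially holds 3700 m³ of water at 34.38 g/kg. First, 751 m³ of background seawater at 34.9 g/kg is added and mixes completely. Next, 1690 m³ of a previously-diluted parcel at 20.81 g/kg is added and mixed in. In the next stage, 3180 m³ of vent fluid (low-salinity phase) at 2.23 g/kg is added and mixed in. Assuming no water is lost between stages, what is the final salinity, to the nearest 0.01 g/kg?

Total salt / total volume:
Initial salt = 3,700×34.38 = 127,206
After stage 1: salt = 127,206 + 751×34.9 = 153,415.9; volume = 4,451 m³; S = 34.468 g/kg
After stage 2: salt = 153,415.9 + 1,690×20.81 = 188,584.8; volume = 6,141 m³; S = 30.709 g/kg
After stage 3: salt = 188,584.8 + 3,180×2.23 = 195,676.2; volume = 9,321 m³
S = 195,676.2 / 9,321 = 20.993 g/kg

20.99 g/kg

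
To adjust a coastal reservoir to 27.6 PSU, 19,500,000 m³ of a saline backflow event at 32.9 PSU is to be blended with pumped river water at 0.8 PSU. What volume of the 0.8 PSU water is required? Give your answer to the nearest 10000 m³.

3860000 m³

Salt balance: 19,500,000×32.9 + V×0.8 = (19,500,000+V)×27.6
641,550,000 + 0.8V = 538,200,000 + 27.6V
103,350,000 = 26.8V
V = 3,856,343.28 m³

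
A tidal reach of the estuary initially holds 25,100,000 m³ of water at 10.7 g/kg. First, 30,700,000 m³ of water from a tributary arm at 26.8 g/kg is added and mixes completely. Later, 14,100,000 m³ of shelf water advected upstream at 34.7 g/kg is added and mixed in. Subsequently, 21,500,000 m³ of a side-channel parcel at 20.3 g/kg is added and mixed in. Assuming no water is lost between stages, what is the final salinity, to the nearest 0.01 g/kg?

Conserving salt mass:
Initial salt = 25,100,000×10.7 = 268,570,000
After stage 1: salt = 268,570,000 + 30,700,000×26.8 = 1,091,330,000; volume = 55,800,000 m³; S = 19.558 g/kg
After stage 2: salt = 1,091,330,000 + 14,100,000×34.7 = 1,580,600,000; volume = 69,900,000 m³; S = 22.612 g/kg
After stage 3: salt = 1,580,600,000 + 21,500,000×20.3 = 2,017,050,000; volume = 91,400,000 m³
S = 2,017,050,000 / 91,400,000 = 22.0684 g/kg

22.07 g/kg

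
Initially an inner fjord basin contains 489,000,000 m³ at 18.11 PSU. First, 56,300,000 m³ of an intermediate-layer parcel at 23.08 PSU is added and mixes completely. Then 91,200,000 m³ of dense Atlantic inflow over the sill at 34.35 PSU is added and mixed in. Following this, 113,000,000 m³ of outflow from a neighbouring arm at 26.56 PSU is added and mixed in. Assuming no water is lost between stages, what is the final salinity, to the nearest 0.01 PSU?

Conserving salt mass:
Initial salt = 489,000,000×18.11 = 8,855,790,000
After stage 1: salt = 8,855,790,000 + 56,300,000×23.08 = 10,155,194,000; volume = 545,300,000 m³; S = 18.623 PSU
After stage 2: salt = 10,155,194,000 + 91,200,000×34.35 = 13,287,914,000; volume = 636,500,000 m³; S = 20.877 PSU
After stage 3: salt = 13,287,914,000 + 113,000,000×26.56 = 16,289,194,000; volume = 749,500,000 m³
S = 16,289,194,000 / 749,500,000 = 21.7334 PSU

21.73 PSU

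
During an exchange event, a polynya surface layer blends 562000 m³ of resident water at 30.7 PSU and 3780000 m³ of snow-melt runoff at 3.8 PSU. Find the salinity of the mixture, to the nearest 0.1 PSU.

Conserving salt mass:
salt = 562,000×30.7 + 3,780,000×3.8 = 17,253,400 + 14,364,000 = 31,617,400
volume = 562,000 + 3,780,000 = 4,342,000 m³
S = 31,617,400 / 4,342,000 = 7.282 PSU

7.3 PSU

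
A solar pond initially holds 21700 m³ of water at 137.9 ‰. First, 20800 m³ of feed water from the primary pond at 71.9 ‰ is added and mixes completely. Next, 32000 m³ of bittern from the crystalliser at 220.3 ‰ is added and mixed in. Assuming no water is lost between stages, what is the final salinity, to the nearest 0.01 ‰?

Salt balance:
Initial salt = 21,700×137.9 = 2,992,430
After stage 1: salt = 2,992,430 + 20,800×71.9 = 4,487,950; volume = 42,500 m³; S = 105.599 ‰
After stage 2: salt = 4,487,950 + 32,000×220.3 = 11,537,550; volume = 74,500 m³
S = 11,537,550 / 74,500 = 154.8664 ‰

154.87 ‰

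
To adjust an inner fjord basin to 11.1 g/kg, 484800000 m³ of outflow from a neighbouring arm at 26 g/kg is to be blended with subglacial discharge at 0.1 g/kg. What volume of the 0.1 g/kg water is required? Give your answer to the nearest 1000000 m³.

Salt balance: 484,800,000×26 + V×0.1 = (484,800,000+V)×11.1
12,604,800,000 + 0.1V = 5,381,280,000 + 11.1V
7,223,520,000 = 11V
V = 656,683,636.36 m³

657000000 m³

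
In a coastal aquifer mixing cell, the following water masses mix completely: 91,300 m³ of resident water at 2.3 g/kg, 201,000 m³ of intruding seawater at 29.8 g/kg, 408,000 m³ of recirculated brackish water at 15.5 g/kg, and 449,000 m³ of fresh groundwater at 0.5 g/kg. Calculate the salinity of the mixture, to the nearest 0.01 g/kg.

Total salt / total volume:
salt = 91,300×2.3 + 201,000×29.8 + 408,000×15.5 + 449,000×0.5 = 209,990 + 5,989,800 + 6,324,000 + 224,500 = 12,748,290
volume = 91,300 + 201,000 + 408,000 + 449,000 = 1,149,300 m³
S = 12,748,290 / 1,149,300 = 11.0922 g/kg

11.09 g/kg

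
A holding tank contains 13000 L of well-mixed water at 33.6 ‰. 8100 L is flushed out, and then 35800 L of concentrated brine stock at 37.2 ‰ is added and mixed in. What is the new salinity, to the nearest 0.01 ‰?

36.77 ‰

Remaining after removal: 4,900 L at 33.6 ‰ (salt = 164,640)
After addition: salt = 164,640 + 35,800×37.2 = 1,496,400; volume = 40,700 L
S = 1,496,400 / 40,700 = 36.7666 ‰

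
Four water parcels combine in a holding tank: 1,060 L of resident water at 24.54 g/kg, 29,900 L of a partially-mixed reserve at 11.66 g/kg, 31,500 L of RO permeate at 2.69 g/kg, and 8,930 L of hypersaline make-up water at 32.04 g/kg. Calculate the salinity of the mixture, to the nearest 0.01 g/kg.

Mass of salt is conserved:
salt = 1,060×24.54 + 29,900×11.66 + 31,500×2.69 + 8,930×32.04 = 26,012.4 + 348,634 + 84,735 + 286,117.2 = 745,498.6
volume = 1,060 + 29,900 + 31,500 + 8,930 = 71,390 L
S = 745,498.6 / 71,390 = 10.4426 g/kg

10.44 g/kg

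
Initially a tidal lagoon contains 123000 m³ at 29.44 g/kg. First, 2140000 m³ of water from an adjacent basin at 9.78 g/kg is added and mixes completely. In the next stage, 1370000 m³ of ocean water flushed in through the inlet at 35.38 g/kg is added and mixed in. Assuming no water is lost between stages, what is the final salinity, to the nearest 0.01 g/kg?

By conservation of dissolved salt,
Initial salt = 123,000×29.44 = 3,621,120
After stage 1: salt = 3,621,120 + 2,140,000×9.78 = 24,550,320; volume = 2,263,000 m³; S = 10.849 g/kg
After stage 2: salt = 24,550,320 + 1,370,000×35.38 = 73,020,920; volume = 3,633,000 m³
S = 73,020,920 / 3,633,000 = 20.0993 g/kg

20.10 g/kg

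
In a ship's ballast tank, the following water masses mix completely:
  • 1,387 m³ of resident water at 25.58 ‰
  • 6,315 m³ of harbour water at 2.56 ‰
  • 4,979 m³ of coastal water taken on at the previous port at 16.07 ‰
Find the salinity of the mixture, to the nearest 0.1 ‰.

Total salt / total volume:
salt = 1,387×25.58 + 6,315×2.56 + 4,979×16.07 = 35,479.46 + 16,166.4 + 80,012.53 = 131,658.39
volume = 1,387 + 6,315 + 4,979 = 12,681 m³
S = 131,658.39 / 12,681 = 10.382 ‰

10.4 ‰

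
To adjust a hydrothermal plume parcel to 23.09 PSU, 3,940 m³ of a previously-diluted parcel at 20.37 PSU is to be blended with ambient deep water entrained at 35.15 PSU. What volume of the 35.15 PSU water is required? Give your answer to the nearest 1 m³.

Salt balance: 3,940×20.37 + V×35.15 = (3,940+V)×23.09
80,257.8 + 35.15V = 90,974.6 + 23.09V
10,716.8 = 12.06V
V = 888.62 m³

889 m³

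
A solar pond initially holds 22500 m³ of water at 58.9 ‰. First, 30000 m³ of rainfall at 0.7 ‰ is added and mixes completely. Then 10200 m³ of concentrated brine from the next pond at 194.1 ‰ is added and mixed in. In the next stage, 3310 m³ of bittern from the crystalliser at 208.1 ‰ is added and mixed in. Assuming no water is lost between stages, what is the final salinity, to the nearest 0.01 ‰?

Conserving salt mass:
Initial salt = 22,500×58.9 = 1,325,250
After stage 1: salt = 1,325,250 + 30,000×0.7 = 1,346,250; volume = 52,500 m³; S = 25.643 ‰
After stage 2: salt = 1,346,250 + 10,200×194.1 = 3,326,070; volume = 62,700 m³; S = 53.047 ‰
After stage 3: salt = 3,326,070 + 3,310×208.1 = 4,014,881; volume = 66,010 m³
S = 4,014,881 / 66,010 = 60.8223 ‰

60.82 ‰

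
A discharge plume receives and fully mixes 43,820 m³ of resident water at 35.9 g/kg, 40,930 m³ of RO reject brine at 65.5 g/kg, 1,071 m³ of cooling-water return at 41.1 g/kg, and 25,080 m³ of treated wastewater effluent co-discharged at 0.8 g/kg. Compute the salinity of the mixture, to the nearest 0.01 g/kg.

38.94 g/kg

Salt balance:
salt = 43,820×35.9 + 40,930×65.5 + 1,071×41.1 + 25,080×0.8 = 1,573,138 + 2,680,915 + 44,018.1 + 20,064 = 4,318,135.1
volume = 43,820 + 40,930 + 1,071 + 25,080 = 110,901 m³
S = 4,318,135.1 / 110,901 = 38.9368 g/kg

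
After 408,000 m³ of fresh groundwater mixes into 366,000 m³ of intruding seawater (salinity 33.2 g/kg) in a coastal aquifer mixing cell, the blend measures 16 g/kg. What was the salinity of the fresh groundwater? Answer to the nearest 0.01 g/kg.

Salt balance: 366,000×33.2 + 408,000×S = 774,000×16
12,151,200 + 408,000·S = 12,384,000
S = (12,384,000 − 12,151,200) / 408,000 = 0.5706 g/kg

0.57 g/kg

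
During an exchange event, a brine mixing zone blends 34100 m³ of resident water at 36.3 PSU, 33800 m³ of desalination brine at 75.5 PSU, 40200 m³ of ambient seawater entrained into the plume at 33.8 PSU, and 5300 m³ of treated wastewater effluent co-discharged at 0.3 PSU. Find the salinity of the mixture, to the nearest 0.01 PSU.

By conservation of dissolved salt,
salt = 34,100×36.3 + 33,800×75.5 + 40,200×33.8 + 5,300×0.3 = 1,237,830 + 2,551,900 + 1,358,760 + 1,590 = 5,150,080
volume = 34,100 + 33,800 + 40,200 + 5,300 = 113,400 m³
S = 5,150,080 / 113,400 = 45.4152 PSU

45.42 PSU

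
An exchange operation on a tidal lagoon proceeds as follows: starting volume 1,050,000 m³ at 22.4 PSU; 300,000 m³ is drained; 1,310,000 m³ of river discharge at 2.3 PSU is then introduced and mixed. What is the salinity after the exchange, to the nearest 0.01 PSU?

9.62 PSU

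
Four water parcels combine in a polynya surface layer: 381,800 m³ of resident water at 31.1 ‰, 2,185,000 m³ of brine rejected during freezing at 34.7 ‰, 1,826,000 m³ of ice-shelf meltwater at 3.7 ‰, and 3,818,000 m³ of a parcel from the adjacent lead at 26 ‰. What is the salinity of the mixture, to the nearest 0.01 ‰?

23.59 ‰

Weighted by volume,
salt = 381,800×31.1 + 2,185,000×34.7 + 1,826,000×3.7 + 3,818,000×26 = 11,873,980 + 75,819,500 + 6,756,200 + 99,268,000 = 193,717,680
volume = 381,800 + 2,185,000 + 1,826,000 + 3,818,000 = 8,210,800 m³
S = 193,717,680 / 8,210,800 = 23.593 ‰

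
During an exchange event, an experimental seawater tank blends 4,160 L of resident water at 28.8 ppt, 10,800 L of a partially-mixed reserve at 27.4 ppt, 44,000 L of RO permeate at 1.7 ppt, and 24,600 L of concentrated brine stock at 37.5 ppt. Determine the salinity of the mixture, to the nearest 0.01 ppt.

16.91 ppt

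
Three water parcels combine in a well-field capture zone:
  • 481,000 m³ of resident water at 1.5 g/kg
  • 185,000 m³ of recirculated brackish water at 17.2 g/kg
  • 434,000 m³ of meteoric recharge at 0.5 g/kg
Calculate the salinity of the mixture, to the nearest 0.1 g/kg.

3.7 g/kg

Weighted by volume,
salt = 481,000×1.5 + 185,000×17.2 + 434,000×0.5 = 721,500 + 3,182,000 + 217,000 = 4,120,500
volume = 481,000 + 185,000 + 434,000 = 1,100,000 m³
S = 4,120,500 / 1,100,000 = 3.746 g/kg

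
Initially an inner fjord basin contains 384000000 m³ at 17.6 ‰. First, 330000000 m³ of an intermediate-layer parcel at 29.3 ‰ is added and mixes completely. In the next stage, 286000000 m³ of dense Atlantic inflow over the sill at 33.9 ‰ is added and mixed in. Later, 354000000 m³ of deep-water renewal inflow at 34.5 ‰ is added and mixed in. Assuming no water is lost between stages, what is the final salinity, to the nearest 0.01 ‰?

28.31 ‰

Conserving salt mass:
Initial salt = 384,000,000×17.6 = 6,758,400,000
After stage 1: salt = 6,758,400,000 + 330,000,000×29.3 = 16,427,400,000; volume = 714,000,000 m³; S = 23.008 ‰
After stage 2: salt = 16,427,400,000 + 286,000,000×33.9 = 26,122,800,000; volume = 1,000,000,000 m³; S = 26.123 ‰
After stage 3: salt = 26,122,800,000 + 354,000,000×34.5 = 38,335,800,000; volume = 1,354,000,000 m³
S = 38,335,800,000 / 1,354,000,000 = 28.313 ‰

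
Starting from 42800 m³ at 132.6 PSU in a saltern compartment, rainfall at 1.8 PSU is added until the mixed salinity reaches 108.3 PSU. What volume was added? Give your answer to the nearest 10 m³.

Salt balance: 42,800×132.6 + V×1.8 = (42,800+V)×108.3
5,675,280 + 1.8V = 4,635,240 + 108.3V
1,040,040 = 106.5V
V = 9,765.63 m³

9770 m³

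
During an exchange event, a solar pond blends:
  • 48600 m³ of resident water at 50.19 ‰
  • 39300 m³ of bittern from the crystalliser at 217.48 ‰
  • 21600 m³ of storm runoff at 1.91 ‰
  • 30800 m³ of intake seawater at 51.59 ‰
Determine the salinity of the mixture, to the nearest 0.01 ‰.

Total salt / total volume:
salt = 48,600×50.19 + 39,300×217.48 + 21,600×1.91 + 30,800×51.59 = 2,439,234 + 8,546,964 + 41,256 + 1,588,972 = 12,616,426
volume = 48,600 + 39,300 + 21,600 + 30,800 = 140,300 m³
S = 12,616,426 / 140,300 = 89.9246 ‰

89.92 ‰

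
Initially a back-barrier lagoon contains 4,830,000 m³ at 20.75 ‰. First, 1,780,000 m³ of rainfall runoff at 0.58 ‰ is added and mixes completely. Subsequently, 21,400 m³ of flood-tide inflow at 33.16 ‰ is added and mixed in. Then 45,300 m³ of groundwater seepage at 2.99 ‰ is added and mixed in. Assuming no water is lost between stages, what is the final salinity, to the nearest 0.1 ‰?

15.3 ‰

Mass of salt is conserved:
Initial salt = 4,830,000×20.75 = 100,222,500
After stage 1: salt = 100,222,500 + 1,780,000×0.58 = 101,254,900; volume = 6,610,000 m³; S = 15.318 ‰
After stage 2: salt = 101,254,900 + 21,400×33.16 = 101,964,524; volume = 6,631,400 m³; S = 15.376 ‰
After stage 3: salt = 101,964,524 + 45,300×2.99 = 102,099,971; volume = 6,676,700 m³
S = 102,099,971 / 6,676,700 = 15.292 ‰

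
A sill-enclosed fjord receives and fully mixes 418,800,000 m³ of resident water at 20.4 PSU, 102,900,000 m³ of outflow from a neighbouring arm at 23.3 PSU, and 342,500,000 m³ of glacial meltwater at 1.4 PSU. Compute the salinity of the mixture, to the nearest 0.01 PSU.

13.22 PSU

By conservation of dissolved salt,
salt = 418,800,000×20.4 + 102,900,000×23.3 + 342,500,000×1.4 = 8,543,520,000 + 2,397,570,000 + 479,500,000 = 11,420,590,000
volume = 418,800,000 + 102,900,000 + 342,500,000 = 864,200,000 m³
S = 11,420,590,000 / 864,200,000 = 13.2152 PSU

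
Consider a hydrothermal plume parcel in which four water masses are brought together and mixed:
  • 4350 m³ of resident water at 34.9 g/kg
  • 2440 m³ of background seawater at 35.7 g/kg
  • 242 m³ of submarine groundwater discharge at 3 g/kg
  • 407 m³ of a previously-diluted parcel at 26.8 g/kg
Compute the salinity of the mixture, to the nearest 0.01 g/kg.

33.68 g/kg

Salt balance:
salt = 4,350×34.9 + 2,440×35.7 + 242×3 + 407×26.8 = 151,815 + 87,108 + 726 + 10,907.6 = 250,556.6
volume = 4,350 + 2,440 + 242 + 407 = 7,439 m³
S = 250,556.6 / 7,439 = 33.6815 g/kg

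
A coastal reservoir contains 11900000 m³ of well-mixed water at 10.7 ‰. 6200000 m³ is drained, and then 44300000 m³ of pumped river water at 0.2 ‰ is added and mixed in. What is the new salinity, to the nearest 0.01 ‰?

Remaining after removal: 5,700,000 m³ at 10.7 ‰ (salt = 60,990,000)
After addition: salt = 60,990,000 + 44,300,000×0.2 = 69,850,000; volume = 50,000,000 m³
S = 69,850,000 / 50,000,000 = 1.397 ‰

1.40 ‰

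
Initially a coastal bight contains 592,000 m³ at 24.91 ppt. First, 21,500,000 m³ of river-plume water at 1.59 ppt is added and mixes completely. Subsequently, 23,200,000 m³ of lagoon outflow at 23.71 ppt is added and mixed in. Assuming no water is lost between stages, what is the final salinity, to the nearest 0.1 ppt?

13.2 ppt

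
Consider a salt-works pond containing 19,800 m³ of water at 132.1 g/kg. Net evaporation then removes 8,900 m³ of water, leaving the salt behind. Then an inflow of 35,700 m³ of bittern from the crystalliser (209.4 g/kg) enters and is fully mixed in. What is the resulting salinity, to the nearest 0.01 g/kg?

216.55 g/kg

After evaporation: salt = 19,800×132.1 = 2,615,580; volume = 19,800 − 8,900 = 10,900 m³
After mixing: salt = 2,615,580 + 35,700×209.4 = 10,091,160; volume = 10,900 + 35,700 = 46,600 m³
S = 10,091,160 / 46,600 = 216.5485 g/kg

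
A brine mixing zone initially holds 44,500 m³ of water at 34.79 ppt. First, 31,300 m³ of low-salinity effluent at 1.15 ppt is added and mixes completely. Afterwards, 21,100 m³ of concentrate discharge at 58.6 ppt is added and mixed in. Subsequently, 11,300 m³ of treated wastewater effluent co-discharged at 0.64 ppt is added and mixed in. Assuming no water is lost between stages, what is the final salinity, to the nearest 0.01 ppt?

26.14 ppt

Total salt / total volume:
Initial salt = 44,500×34.79 = 1,548,155
After stage 1: salt = 1,548,155 + 31,300×1.15 = 1,584,150; volume = 75,800 m³; S = 20.899 ppt
After stage 2: salt = 1,584,150 + 21,100×58.6 = 2,820,610; volume = 96,900 m³; S = 29.108 ppt
After stage 3: salt = 2,820,610 + 11,300×0.64 = 2,827,842; volume = 108,200 m³
S = 2,827,842 / 108,200 = 26.1353 ppt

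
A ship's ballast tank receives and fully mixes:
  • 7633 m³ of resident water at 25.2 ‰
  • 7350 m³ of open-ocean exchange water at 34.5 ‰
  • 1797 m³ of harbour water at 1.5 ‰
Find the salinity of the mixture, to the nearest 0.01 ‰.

26.74 ‰

Salt balance:
salt = 7,633×25.2 + 7,350×34.5 + 1,797×1.5 = 192,351.6 + 253,575 + 2,695.5 = 448,622.1
volume = 7,633 + 7,350 + 1,797 = 16,780 m³
S = 448,622.1 / 16,780 = 26.7355 ‰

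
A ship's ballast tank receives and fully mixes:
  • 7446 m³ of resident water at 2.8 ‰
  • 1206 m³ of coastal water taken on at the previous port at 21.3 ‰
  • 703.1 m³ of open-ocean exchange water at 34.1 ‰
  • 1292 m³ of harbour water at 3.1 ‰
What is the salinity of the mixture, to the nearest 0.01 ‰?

7.00 ‰

By conservation of dissolved salt,
salt = 7,446×2.8 + 1,206×21.3 + 703.1×34.1 + 1,292×3.1 = 20,848.8 + 25,687.8 + 23,975.71 + 4,005.2 = 74,517.51
volume = 7,446 + 1,206 + 703.1 + 1,292 = 10,647.1 m³
S = 74,517.51 / 10,647.1 = 6.9989 ‰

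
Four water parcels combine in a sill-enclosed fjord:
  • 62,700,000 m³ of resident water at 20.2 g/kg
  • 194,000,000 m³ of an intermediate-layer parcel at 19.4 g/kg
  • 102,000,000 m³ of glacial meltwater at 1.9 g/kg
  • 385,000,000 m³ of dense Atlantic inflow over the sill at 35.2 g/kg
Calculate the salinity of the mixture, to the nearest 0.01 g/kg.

25.25 g/kg

Salt balance:
salt = 62,700,000×20.2 + 194,000,000×19.4 + 102,000,000×1.9 + 385,000,000×35.2 = 1,266,540,000 + 3,763,600,000 + 193,800,000 + 13,552,000,000 = 18,775,940,000
volume = 62,700,000 + 194,000,000 + 102,000,000 + 385,000,000 = 743,700,000 m³
S = 18,775,940,000 / 743,700,000 = 25.2467 g/kg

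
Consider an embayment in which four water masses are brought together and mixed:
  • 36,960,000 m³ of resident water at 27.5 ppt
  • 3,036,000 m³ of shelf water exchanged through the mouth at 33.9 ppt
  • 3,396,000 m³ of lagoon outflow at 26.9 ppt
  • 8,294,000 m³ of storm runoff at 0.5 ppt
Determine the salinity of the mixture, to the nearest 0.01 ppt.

Weighted by volume,
salt = 36,960,000×27.5 + 3,036,000×33.9 + 3,396,000×26.9 + 8,294,000×0.5 = 1,016,400,000 + 102,920,400 + 91,352,400 + 4,147,000 = 1,214,819,800
volume = 36,960,000 + 3,036,000 + 3,396,000 + 8,294,000 = 51,686,000 m³
S = 1,214,819,800 / 51,686,000 = 23.5038 ppt

23.50 ppt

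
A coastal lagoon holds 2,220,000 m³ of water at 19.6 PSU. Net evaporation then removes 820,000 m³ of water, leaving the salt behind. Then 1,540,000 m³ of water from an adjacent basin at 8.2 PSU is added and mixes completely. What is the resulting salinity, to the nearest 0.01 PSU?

19.10 PSU

After evaporation: salt = 2,220,000×19.6 = 43,512,000; volume = 2,220,000 − 820,000 = 1,400,000 m³
After mixing: salt = 43,512,000 + 1,540,000×8.2 = 56,140,000; volume = 1,400,000 + 1,540,000 = 2,940,000 m³
S = 56,140,000 / 2,940,000 = 19.0952 PSU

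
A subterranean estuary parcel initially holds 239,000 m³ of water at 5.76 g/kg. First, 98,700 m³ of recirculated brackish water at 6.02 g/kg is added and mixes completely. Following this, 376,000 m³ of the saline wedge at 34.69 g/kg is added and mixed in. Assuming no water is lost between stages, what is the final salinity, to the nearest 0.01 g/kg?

21.04 g/kg

By conservation of dissolved salt,
Initial salt = 239,000×5.76 = 1,376,640
After stage 1: salt = 1,376,640 + 98,700×6.02 = 1,970,814; volume = 337,700 m³; S = 5.836 g/kg
After stage 2: salt = 1,970,814 + 376,000×34.69 = 15,014,254; volume = 713,700 m³
S = 15,014,254 / 713,700 = 21.0372 g/kg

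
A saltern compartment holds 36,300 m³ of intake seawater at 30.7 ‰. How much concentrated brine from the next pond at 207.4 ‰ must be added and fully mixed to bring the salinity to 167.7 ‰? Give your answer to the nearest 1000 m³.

Salt balance: 36,300×30.7 + V×207.4 = (36,300+V)×167.7
1,114,410 + 207.4V = 6,087,510 + 167.7V
4,973,100 = 39.7V
V = 125,267 m³

125000 m³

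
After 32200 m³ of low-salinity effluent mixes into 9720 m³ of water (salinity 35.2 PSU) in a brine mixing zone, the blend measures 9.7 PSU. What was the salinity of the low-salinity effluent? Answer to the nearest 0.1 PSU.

Salt balance: 9,720×35.2 + 32,200×S = 41,920×9.7
342,144 + 32,200·S = 406,624
S = (406,624 − 342,144) / 32,200 = 2.0025 PSU

2.0 PSU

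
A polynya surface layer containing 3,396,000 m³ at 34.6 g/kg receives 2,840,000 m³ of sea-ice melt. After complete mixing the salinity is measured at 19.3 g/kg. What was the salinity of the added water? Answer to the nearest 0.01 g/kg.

1.00 g/kg

Salt balance: 3,396,000×34.6 + 2,840,000×S = 6,236,000×19.3
117,501,600 + 2,840,000·S = 120,354,800
S = (120,354,800 − 117,501,600) / 2,840,000 = 1.0046 g/kg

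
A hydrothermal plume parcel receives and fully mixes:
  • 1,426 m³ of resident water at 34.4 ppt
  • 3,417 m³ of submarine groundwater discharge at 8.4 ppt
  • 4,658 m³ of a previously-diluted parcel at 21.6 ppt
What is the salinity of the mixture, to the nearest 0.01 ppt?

By conservation of dissolved salt,
salt = 1,426×34.4 + 3,417×8.4 + 4,658×21.6 = 49,054.4 + 28,702.8 + 100,612.8 = 178,370
volume = 1,426 + 3,417 + 4,658 = 9,501 m³
S = 178,370 / 9,501 = 18.7738 ppt

18.77 ppt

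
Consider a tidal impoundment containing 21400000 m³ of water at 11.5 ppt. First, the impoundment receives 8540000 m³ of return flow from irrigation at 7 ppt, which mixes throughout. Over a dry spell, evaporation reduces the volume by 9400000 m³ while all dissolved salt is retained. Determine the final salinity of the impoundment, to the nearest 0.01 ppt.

After mixing: salt = 21,400,000×11.5 + 8,540,000×7 = 305,880,000; volume = 29,940,000 m³
After evaporation: salt unchanged = 305,880,000; volume = 29,940,000 − 9,400,000 = 20,540,000 m³
S = 305,880,000 / 20,540,000 = 14.8919 ppt

14.89 ppt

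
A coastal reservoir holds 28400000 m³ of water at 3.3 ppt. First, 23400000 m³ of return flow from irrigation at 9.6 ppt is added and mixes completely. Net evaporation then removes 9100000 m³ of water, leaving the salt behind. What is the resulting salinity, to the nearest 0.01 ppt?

7.46 ppt

After mixing: salt = 28,400,000×3.3 + 23,400,000×9.6 = 318,360,000; volume = 51,800,000 m³
After evaporation: salt unchanged = 318,360,000; volume = 51,800,000 − 9,100,000 = 42,700,000 m³
S = 318,360,000 / 42,700,000 = 7.4557 ppt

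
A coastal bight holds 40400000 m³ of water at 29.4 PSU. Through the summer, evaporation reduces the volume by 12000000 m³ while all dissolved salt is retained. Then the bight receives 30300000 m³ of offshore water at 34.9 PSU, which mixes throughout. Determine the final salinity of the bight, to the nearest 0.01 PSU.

After evaporation: salt = 40,400,000×29.4 = 1,187,760,000; volume = 40,400,000 − 12,000,000 = 28,400,000 m³
After mixing: salt = 1,187,760,000 + 30,300,000×34.9 = 2,245,230,000; volume = 28,400,000 + 30,300,000 = 58,700,000 m³
S = 2,245,230,000 / 58,700,000 = 38.2492 PSU

38.25 PSU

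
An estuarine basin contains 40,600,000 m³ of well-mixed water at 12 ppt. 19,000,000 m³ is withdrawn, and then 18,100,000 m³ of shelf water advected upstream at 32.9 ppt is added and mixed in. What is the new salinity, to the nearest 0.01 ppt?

21.53 ppt

Remaining after removal: 21,600,000 m³ at 12 ppt (salt = 259,200,000)
After addition: salt = 259,200,000 + 18,100,000×32.9 = 854,690,000; volume = 39,700,000 m³
S = 854,690,000 / 39,700,000 = 21.5287 ppt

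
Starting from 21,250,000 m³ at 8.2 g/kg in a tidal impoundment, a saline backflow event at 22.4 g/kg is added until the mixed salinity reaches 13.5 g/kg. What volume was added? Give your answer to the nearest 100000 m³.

12700000 m³

Salt balance: 21,250,000×8.2 + V×22.4 = (21,250,000+V)×13.5
174,250,000 + 22.4V = 286,875,000 + 13.5V
112,625,000 = 8.9V
V = 12,654,494.38 m³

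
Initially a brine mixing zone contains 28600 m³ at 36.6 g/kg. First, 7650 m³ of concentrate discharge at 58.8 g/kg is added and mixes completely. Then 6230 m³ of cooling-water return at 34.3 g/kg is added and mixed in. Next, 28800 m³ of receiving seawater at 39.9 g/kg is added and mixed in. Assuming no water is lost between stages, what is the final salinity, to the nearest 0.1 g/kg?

40.1 g/kg

Conserving salt mass:
Initial salt = 28,600×36.6 = 1,046,760
After stage 1: salt = 1,046,760 + 7,650×58.8 = 1,496,580; volume = 36,250 m³; S = 41.285 g/kg
After stage 2: salt = 1,496,580 + 6,230×34.3 = 1,710,269; volume = 42,480 m³; S = 40.261 g/kg
After stage 3: salt = 1,710,269 + 28,800×39.9 = 2,859,389; volume = 71,280 m³
S = 2,859,389 / 71,280 = 40.1149 g/kg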